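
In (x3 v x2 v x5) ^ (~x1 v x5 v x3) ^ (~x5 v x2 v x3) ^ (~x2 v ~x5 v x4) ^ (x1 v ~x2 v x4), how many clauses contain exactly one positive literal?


A definite clause has exactly one positive literal.
Clause 1: 3 positive -> not definite
Clause 2: 2 positive -> not definite
Clause 3: 2 positive -> not definite
Clause 4: 1 positive -> definite
Clause 5: 2 positive -> not definite
Definite clause count = 1.

1


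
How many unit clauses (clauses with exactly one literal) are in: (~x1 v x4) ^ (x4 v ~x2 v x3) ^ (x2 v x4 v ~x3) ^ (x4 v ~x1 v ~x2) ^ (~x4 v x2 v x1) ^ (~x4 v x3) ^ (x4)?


A unit clause contains exactly one literal.
Unit clauses found: (x4).
Count = 1.

1


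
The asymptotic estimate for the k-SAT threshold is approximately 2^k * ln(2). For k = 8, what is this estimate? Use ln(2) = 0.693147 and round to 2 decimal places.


Using the asymptotic formula: threshold ~ 2^k * ln(2).
2^8 = 256.
256 * 0.693147 = 177.45.

177.45


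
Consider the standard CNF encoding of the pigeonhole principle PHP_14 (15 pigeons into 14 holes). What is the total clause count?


The PHP encoding has two parts:
1) At-least-one-hole clauses: 15 (one per pigeon, each with 14 literals).
2) At-most-one-pigeon-per-hole clauses: 14 holes * C(15,2) = 14 * 105 = 1470.
Total clauses = 15 + 1470 = 1485.

1485


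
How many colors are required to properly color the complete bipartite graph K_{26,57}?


K_{26,57} is bipartite by definition: the two parts are independent sets, with every edge crossing between them.
Color all vertices in one part with color 1 and all vertices in the other part with color 2.
Since the graph has at least one edge, one color does not suffice.
Chromatic number = 2.

2


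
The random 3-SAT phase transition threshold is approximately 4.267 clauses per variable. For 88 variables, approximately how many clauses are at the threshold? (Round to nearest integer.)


The 3-SAT phase transition occurs at approximately 4.267 clauses per variable.
m = 4.267 * 88 = 375.496.
Rounded to nearest integer: 375.

375


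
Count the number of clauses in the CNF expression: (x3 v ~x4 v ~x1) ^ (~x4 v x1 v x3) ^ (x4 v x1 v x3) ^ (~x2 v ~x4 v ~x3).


Each group enclosed in parentheses joined by ^ is one clause.
Counting the conjuncts: 4 clauses.

4


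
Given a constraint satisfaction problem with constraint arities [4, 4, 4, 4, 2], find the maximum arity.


The arities are: 4, 4, 4, 4, 2.
Scan for the maximum value.
Maximum arity = 4.

4


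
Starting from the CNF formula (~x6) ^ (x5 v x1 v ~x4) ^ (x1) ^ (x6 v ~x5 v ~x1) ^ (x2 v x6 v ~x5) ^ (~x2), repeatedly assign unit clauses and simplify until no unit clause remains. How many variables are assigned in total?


Unit propagation repeatedly assigns the literal in any unit clause, then simplifies.
Assignments in order: x6 = F, x1 = T, x5 = F, x2 = F.
No further unit clauses remain.
Total variables assigned = 4.

4


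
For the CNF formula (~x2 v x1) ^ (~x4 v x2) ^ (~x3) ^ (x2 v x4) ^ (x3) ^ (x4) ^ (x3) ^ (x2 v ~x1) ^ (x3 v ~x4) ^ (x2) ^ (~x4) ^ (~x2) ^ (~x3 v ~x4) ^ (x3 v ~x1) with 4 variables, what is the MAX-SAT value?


Enumerate all 16 truth assignments.
For each, count how many of the 14 clauses are satisfied.
The formula is not fully satisfiable, so the maximum is below 14.
Maximum simultaneously satisfiable clauses = 11.

11


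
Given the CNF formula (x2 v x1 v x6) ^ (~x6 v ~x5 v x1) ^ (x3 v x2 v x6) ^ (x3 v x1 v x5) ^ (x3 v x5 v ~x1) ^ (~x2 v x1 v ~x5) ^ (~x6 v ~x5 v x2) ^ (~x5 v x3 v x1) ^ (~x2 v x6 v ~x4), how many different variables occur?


Identify each distinct variable in the formula.
Variables found: x1, x2, x3, x4, x5, x6.
Total distinct variables = 6.

6


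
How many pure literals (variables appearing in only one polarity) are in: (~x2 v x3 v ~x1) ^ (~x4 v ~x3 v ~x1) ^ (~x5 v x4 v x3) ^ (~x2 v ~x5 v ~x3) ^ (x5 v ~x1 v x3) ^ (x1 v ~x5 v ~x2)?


A pure literal appears in only one polarity across all clauses.
Pure literals: x2 (negative only).
Count = 1.

1


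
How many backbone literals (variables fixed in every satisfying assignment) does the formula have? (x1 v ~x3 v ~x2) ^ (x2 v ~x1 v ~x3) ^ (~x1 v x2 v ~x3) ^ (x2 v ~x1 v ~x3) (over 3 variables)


Find all satisfying assignments: 6 model(s).
Check which variables have the same value in every model.
No variable is fixed across all models.
Backbone size = 0.

0


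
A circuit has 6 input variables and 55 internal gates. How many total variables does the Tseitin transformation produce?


The Tseitin transformation introduces one auxiliary variable per gate.
Total variables = inputs + gates = 6 + 55 = 61.

61


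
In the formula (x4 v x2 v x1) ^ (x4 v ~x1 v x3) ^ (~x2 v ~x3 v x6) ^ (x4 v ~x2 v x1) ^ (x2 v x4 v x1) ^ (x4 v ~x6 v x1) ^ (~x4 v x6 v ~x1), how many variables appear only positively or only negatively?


A pure literal appears in only one polarity across all clauses.
No pure literals found.
Count = 0.

0


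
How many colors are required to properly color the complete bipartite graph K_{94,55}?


K_{94,55} is bipartite by definition: the two parts are independent sets, with every edge crossing between them.
Color all vertices in one part with color 1 and all vertices in the other part with color 2.
Since the graph has at least one edge, one color does not suffice.
Chromatic number = 2.

2


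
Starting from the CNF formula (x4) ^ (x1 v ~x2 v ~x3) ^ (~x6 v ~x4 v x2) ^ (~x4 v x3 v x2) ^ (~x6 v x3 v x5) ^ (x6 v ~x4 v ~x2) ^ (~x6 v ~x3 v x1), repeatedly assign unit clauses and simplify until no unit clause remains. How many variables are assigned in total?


Unit propagation repeatedly assigns the literal in any unit clause, then simplifies.
Assignments in order: x4 = T.
No further unit clauses remain.
Total variables assigned = 1.

1


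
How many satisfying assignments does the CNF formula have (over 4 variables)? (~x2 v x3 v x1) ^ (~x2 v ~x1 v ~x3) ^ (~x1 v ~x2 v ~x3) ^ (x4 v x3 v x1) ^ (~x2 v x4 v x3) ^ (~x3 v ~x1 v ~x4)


Enumerate all 16 truth assignments over 4 variables.
Test each against every clause.
Satisfying assignments found: 9.

9


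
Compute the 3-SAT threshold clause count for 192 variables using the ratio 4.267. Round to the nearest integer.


The 3-SAT phase transition occurs at approximately 4.267 clauses per variable.
m = 4.267 * 192 = 819.264.
Rounded to nearest integer: 819.

819


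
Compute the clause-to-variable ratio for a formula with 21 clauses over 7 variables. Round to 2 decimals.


Clause-to-variable ratio = clauses / variables.
21 / 7 = 3.0.

3.0


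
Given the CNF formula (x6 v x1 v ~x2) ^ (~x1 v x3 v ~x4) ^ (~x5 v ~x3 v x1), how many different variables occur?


Identify each distinct variable in the formula.
Variables found: x1, x2, x3, x4, x5, x6.
Total distinct variables = 6.

6


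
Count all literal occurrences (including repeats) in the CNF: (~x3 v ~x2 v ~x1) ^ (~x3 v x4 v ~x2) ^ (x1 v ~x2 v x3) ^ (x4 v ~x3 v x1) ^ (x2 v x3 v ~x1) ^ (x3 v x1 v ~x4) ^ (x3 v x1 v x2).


Clause lengths: 3, 3, 3, 3, 3, 3, 3.
Sum = 3 + 3 + 3 + 3 + 3 + 3 + 3 = 21.

21


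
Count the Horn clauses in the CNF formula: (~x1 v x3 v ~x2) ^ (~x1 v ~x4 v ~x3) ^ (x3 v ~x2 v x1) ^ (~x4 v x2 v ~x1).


A Horn clause has at most one positive literal.
Clause 1: 1 positive lit(s) -> Horn
Clause 2: 0 positive lit(s) -> Horn
Clause 3: 2 positive lit(s) -> not Horn
Clause 4: 1 positive lit(s) -> Horn
Total Horn clauses = 3.

3


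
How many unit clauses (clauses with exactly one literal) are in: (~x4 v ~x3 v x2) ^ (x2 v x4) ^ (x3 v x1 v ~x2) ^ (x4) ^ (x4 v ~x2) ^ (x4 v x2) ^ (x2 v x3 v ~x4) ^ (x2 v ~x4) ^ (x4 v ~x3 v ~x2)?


A unit clause contains exactly one literal.
Unit clauses found: (x4).
Count = 1.

1


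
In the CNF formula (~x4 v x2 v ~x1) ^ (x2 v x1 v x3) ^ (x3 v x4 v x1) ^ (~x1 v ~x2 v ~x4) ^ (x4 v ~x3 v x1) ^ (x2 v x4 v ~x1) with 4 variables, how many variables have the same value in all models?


Find all satisfying assignments: 5 model(s).
Check which variables have the same value in every model.
No variable is fixed across all models.
Backbone size = 0.

0


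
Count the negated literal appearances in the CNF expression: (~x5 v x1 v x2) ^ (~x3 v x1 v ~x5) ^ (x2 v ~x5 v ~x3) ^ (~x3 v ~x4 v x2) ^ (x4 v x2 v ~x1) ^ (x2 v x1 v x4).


Scan each clause for negated literals.
Clause 1: 1 negative; Clause 2: 2 negative; Clause 3: 2 negative; Clause 4: 2 negative; Clause 5: 1 negative; Clause 6: 0 negative.
Total negative literal occurrences = 8.

8


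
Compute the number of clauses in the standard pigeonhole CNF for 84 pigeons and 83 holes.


The PHP encoding has two parts:
1) At-least-one-hole clauses: 84 (one per pigeon, each with 83 literals).
2) At-most-one-pigeon-per-hole clauses: 83 holes * C(84,2) = 83 * 3486 = 289338.
Total clauses = 84 + 289338 = 289422.

289422


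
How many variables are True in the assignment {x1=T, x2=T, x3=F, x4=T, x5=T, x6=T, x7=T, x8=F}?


The weight is the number of variables assigned True.
True variables: x1, x2, x4, x5, x6, x7.
Weight = 6.

6


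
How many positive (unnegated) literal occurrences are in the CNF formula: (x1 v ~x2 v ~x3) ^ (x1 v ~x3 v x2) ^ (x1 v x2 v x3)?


Scan each clause for unnegated literals.
Clause 1: 1 positive; Clause 2: 2 positive; Clause 3: 3 positive.
Total positive literal occurrences = 6.

6


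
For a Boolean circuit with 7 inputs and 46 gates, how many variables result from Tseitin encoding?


The Tseitin transformation introduces one auxiliary variable per gate.
Total variables = inputs + gates = 7 + 46 = 53.

53


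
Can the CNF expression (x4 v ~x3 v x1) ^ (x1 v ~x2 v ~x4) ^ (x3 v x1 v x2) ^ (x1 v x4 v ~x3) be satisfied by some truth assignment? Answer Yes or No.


Check all 16 possible truth assignments.
Number of satisfying assignments found: 10.
The formula is satisfiable.

Yes


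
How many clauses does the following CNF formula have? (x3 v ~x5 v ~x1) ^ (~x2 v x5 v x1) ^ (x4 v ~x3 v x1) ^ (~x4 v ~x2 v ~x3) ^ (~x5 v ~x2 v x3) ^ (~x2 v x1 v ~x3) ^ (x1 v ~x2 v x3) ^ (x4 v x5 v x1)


Each group enclosed in parentheses joined by ^ is one clause.
Counting the conjuncts: 8 clauses.

8


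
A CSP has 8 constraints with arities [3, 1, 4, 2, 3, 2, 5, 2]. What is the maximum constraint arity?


The arities are: 3, 1, 4, 2, 3, 2, 5, 2.
Scan for the maximum value.
Maximum arity = 5.

5


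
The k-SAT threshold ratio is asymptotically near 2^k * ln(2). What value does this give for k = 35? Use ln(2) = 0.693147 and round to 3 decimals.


Using the asymptotic formula: threshold ~ 2^k * ln(2).
2^35 = 34359738368.
34359738368 * 0.693147 = 23816349570.564.

23816349570.564


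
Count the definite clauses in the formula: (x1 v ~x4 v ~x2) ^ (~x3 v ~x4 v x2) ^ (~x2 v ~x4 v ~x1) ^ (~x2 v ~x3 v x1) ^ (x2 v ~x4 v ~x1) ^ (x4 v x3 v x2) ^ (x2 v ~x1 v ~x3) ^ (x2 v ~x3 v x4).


A definite clause has exactly one positive literal.
Clause 1: 1 positive -> definite
Clause 2: 1 positive -> definite
Clause 3: 0 positive -> not definite
Clause 4: 1 positive -> definite
Clause 5: 1 positive -> definite
Clause 6: 3 positive -> not definite
Clause 7: 1 positive -> definite
Clause 8: 2 positive -> not definite
Definite clause count = 5.

5


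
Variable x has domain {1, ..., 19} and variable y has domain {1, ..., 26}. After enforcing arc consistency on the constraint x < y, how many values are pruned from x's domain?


For the constraint x < y, x needs a supporting value in y's domain.
x can be at most 25 (one less than y's maximum).
Valid x values from domain: 19 out of 19.
Pruned = 19 - 19 = 0.

0


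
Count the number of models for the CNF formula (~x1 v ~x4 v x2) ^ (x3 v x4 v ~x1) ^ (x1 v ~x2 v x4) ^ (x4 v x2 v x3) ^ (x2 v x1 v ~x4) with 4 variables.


Enumerate all 16 truth assignments over 4 variables.
Test each against every clause.
Satisfying assignments found: 7.

7


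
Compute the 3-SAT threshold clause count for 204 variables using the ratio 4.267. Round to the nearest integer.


The 3-SAT phase transition occurs at approximately 4.267 clauses per variable.
m = 4.267 * 204 = 870.468.
Rounded to nearest integer: 870.

870


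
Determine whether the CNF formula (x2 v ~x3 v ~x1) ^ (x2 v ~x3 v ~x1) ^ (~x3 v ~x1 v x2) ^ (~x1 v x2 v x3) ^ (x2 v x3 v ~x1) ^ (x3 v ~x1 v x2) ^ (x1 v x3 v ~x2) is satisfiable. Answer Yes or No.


Check all 8 possible truth assignments.
Number of satisfying assignments found: 5.
The formula is satisfiable.

Yes


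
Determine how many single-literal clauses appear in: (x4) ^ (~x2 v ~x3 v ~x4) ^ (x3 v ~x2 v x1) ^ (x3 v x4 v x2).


A unit clause contains exactly one literal.
Unit clauses found: (x4).
Count = 1.

1


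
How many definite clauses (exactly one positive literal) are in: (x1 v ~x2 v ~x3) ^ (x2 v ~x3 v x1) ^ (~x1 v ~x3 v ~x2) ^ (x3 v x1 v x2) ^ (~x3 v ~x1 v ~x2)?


A definite clause has exactly one positive literal.
Clause 1: 1 positive -> definite
Clause 2: 2 positive -> not definite
Clause 3: 0 positive -> not definite
Clause 4: 3 positive -> not definite
Clause 5: 0 positive -> not definite
Definite clause count = 1.

1


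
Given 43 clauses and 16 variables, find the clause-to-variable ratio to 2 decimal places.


Clause-to-variable ratio = clauses / variables.
43 / 16 = 2.69.

2.69


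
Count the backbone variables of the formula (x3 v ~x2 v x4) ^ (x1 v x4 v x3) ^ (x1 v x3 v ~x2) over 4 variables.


Find all satisfying assignments: 12 model(s).
Check which variables have the same value in every model.
No variable is fixed across all models.
Backbone size = 0.

0


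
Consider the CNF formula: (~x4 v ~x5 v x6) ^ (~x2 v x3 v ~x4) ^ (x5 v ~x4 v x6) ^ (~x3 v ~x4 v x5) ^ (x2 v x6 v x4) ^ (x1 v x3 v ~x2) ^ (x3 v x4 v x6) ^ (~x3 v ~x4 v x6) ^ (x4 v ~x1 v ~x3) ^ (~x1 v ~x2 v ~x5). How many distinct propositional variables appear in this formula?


Identify each distinct variable in the formula.
Variables found: x1, x2, x3, x4, x5, x6.
Total distinct variables = 6.

6


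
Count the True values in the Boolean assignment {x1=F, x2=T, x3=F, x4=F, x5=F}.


The weight is the number of variables assigned True.
True variables: x2.
Weight = 1.

1


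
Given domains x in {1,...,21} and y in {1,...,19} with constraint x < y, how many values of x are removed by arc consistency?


For the constraint x < y, x needs a supporting value in y's domain.
x can be at most 18 (one less than y's maximum).
Valid x values from domain: 18 out of 21.
Pruned = 21 - 18 = 3.

3


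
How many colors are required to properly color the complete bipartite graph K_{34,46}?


K_{34,46} is bipartite by definition: the two parts are independent sets, with every edge crossing between them.
Color all vertices in one part with color 1 and all vertices in the other part with color 2.
Since the graph has at least one edge, one color does not suffice.
Chromatic number = 2.

2


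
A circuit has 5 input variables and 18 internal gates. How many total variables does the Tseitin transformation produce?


The Tseitin transformation introduces one auxiliary variable per gate.
Total variables = inputs + gates = 5 + 18 = 23.

23


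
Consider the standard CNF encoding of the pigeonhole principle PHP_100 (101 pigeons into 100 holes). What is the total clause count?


The PHP encoding has two parts:
1) At-least-one-hole clauses: 101 (one per pigeon, each with 100 literals).
2) At-most-one-pigeon-per-hole clauses: 100 holes * C(101,2) = 100 * 5050 = 505000.
Total clauses = 101 + 505000 = 505101.

505101


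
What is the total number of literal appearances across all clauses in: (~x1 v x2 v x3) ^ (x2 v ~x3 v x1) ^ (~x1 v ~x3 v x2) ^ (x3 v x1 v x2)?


Clause lengths: 3, 3, 3, 3.
Sum = 3 + 3 + 3 + 3 = 12.

12


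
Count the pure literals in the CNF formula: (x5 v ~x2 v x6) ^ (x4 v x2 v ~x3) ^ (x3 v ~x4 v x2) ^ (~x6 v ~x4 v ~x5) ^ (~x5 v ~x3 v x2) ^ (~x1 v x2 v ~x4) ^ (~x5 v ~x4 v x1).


A pure literal appears in only one polarity across all clauses.
No pure literals found.
Count = 0.

0


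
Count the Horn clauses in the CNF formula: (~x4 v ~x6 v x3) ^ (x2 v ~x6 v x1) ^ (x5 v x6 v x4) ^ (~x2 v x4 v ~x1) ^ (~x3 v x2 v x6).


A Horn clause has at most one positive literal.
Clause 1: 1 positive lit(s) -> Horn
Clause 2: 2 positive lit(s) -> not Horn
Clause 3: 3 positive lit(s) -> not Horn
Clause 4: 1 positive lit(s) -> Horn
Clause 5: 2 positive lit(s) -> not Horn
Total Horn clauses = 2.

2


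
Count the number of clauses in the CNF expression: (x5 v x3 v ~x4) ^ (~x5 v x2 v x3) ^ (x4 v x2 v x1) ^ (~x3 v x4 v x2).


Each group enclosed in parentheses joined by ^ is one clause.
Counting the conjuncts: 4 clauses.

4


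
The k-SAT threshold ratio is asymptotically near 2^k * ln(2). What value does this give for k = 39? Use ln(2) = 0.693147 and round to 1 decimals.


Using the asymptotic formula: threshold ~ 2^k * ln(2).
2^39 = 549755813888.
549755813888 * 0.693147 = 381061593129.0.

381061593129.0


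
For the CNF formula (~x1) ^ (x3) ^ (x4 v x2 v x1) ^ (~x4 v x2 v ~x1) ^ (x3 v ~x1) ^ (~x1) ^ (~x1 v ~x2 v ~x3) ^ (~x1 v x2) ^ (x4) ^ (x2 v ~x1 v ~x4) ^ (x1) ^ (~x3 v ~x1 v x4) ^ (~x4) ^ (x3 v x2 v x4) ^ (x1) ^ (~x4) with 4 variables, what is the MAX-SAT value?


Enumerate all 16 truth assignments.
For each, count how many of the 16 clauses are satisfied.
The formula is not fully satisfiable, so the maximum is below 16.
Maximum simultaneously satisfiable clauses = 13.

13


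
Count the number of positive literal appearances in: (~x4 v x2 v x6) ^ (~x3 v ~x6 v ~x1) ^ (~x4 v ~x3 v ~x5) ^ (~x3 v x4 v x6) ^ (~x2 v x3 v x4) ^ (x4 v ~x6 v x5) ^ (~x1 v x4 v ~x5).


Scan each clause for unnegated literals.
Clause 1: 2 positive; Clause 2: 0 positive; Clause 3: 0 positive; Clause 4: 2 positive; Clause 5: 2 positive; Clause 6: 2 positive; Clause 7: 1 positive.
Total positive literal occurrences = 9.

9


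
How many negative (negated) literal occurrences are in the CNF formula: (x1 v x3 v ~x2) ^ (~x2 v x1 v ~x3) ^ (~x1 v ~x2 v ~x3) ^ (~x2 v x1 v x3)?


Scan each clause for negated literals.
Clause 1: 1 negative; Clause 2: 2 negative; Clause 3: 3 negative; Clause 4: 1 negative.
Total negative literal occurrences = 7.

7


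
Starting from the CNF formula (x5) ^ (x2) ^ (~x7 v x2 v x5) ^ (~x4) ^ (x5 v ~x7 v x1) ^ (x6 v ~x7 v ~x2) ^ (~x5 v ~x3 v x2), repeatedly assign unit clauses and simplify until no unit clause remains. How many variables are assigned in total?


Unit propagation repeatedly assigns the literal in any unit clause, then simplifies.
Assignments in order: x5 = T, x2 = T, x4 = F.
No further unit clauses remain.
Total variables assigned = 3.

3


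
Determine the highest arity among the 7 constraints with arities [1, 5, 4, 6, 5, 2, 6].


The arities are: 1, 5, 4, 6, 5, 2, 6.
Scan for the maximum value.
Maximum arity = 6.

6


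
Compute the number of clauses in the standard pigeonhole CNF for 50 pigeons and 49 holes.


The PHP encoding has two parts:
1) At-least-one-hole clauses: 50 (one per pigeon, each with 49 literals).
2) At-most-one-pigeon-per-hole clauses: 49 holes * C(50,2) = 49 * 1225 = 60025.
Total clauses = 50 + 60025 = 60075.

60075


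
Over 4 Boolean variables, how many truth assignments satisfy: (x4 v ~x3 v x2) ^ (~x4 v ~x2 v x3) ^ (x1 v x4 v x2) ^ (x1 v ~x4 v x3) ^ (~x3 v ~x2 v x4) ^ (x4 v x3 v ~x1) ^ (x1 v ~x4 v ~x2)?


Enumerate all 16 truth assignments over 4 variables.
Test each against every clause.
Satisfying assignments found: 5.

5


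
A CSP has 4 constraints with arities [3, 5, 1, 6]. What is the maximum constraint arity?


The arities are: 3, 5, 1, 6.
Scan for the maximum value.
Maximum arity = 6.

6


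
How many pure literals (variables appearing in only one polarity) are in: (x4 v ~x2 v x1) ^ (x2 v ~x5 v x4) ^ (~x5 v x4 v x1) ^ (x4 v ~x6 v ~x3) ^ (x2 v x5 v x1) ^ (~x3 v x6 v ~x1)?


A pure literal appears in only one polarity across all clauses.
Pure literals: x3 (negative only), x4 (positive only).
Count = 2.

2


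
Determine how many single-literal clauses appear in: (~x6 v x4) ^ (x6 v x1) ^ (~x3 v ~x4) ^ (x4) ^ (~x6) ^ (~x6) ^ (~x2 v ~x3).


A unit clause contains exactly one literal.
Unit clauses found: (x4), (~x6), (~x6).
Count = 3.

3


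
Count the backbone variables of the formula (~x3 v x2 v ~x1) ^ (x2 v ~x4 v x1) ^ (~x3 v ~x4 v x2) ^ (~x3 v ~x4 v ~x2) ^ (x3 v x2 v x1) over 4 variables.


Find all satisfying assignments: 9 model(s).
Check which variables have the same value in every model.
No variable is fixed across all models.
Backbone size = 0.

0


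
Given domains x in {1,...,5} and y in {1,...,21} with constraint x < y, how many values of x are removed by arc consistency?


For the constraint x < y, x needs a supporting value in y's domain.
x can be at most 20 (one less than y's maximum).
Valid x values from domain: 5 out of 5.
Pruned = 5 - 5 = 0.

0


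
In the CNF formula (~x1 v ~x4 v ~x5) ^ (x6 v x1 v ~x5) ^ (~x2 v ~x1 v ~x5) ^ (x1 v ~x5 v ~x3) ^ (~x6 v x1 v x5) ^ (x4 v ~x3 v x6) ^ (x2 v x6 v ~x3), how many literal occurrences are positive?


Scan each clause for unnegated literals.
Clause 1: 0 positive; Clause 2: 2 positive; Clause 3: 0 positive; Clause 4: 1 positive; Clause 5: 2 positive; Clause 6: 2 positive; Clause 7: 2 positive.
Total positive literal occurrences = 9.

9


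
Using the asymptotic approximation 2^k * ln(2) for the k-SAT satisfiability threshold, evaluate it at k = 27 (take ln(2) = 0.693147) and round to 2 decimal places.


Using the asymptotic formula: threshold ~ 2^k * ln(2).
2^27 = 134217728.
134217728 * 0.693147 = 93032615.51.

93032615.51


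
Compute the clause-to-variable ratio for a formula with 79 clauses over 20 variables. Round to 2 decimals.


Clause-to-variable ratio = clauses / variables.
79 / 20 = 3.95.

3.95


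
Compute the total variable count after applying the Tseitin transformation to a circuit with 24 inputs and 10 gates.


The Tseitin transformation introduces one auxiliary variable per gate.
Total variables = inputs + gates = 24 + 10 = 34.

34


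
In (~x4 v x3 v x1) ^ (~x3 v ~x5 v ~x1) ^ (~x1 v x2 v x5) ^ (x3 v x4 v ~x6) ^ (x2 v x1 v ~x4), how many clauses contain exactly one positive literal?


A definite clause has exactly one positive literal.
Clause 1: 2 positive -> not definite
Clause 2: 0 positive -> not definite
Clause 3: 2 positive -> not definite
Clause 4: 2 positive -> not definite
Clause 5: 2 positive -> not definite
Definite clause count = 0.

0


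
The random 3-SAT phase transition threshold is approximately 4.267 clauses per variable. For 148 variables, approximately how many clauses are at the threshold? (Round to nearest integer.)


The 3-SAT phase transition occurs at approximately 4.267 clauses per variable.
m = 4.267 * 148 = 631.516.
Rounded to nearest integer: 632.

632


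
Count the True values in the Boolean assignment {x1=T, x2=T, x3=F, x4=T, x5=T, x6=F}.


The weight is the number of variables assigned True.
True variables: x1, x2, x4, x5.
Weight = 4.

4


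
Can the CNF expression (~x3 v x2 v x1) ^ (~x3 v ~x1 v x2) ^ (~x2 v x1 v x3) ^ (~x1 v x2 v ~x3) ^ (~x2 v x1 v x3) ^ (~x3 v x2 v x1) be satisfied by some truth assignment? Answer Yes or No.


Check all 8 possible truth assignments.
Number of satisfying assignments found: 5.
The formula is satisfiable.

Yes


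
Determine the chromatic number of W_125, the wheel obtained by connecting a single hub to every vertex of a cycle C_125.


W_125 consists of the cycle C_125 together with a hub vertex adjacent to every cycle vertex.
The cycle C_125 needs 3 colors (odd cycle -> 3).
The hub is adjacent to every cycle vertex, so it must receive a new color distinct from all of them.
Chromatic number = 3 + 1 = 4.

4


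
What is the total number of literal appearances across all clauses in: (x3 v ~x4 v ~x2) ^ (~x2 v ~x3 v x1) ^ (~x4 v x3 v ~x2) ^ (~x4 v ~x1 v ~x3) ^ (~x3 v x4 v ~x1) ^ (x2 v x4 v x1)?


Clause lengths: 3, 3, 3, 3, 3, 3.
Sum = 3 + 3 + 3 + 3 + 3 + 3 = 18.

18


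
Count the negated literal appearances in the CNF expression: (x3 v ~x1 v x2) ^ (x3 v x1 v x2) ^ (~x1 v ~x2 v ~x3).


Scan each clause for negated literals.
Clause 1: 1 negative; Clause 2: 0 negative; Clause 3: 3 negative.
Total negative literal occurrences = 4.

4


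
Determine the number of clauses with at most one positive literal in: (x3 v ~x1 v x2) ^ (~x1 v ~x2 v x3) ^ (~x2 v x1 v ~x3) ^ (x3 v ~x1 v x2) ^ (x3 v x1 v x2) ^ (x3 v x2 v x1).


A Horn clause has at most one positive literal.
Clause 1: 2 positive lit(s) -> not Horn
Clause 2: 1 positive lit(s) -> Horn
Clause 3: 1 positive lit(s) -> Horn
Clause 4: 2 positive lit(s) -> not Horn
Clause 5: 3 positive lit(s) -> not Horn
Clause 6: 3 positive lit(s) -> not Horn
Total Horn clauses = 2.

2


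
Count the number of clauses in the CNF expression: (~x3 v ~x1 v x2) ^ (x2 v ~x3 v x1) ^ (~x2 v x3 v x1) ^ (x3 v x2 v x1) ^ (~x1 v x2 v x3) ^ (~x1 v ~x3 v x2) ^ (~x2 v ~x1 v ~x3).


Each group enclosed in parentheses joined by ^ is one clause.
Counting the conjuncts: 7 clauses.

7


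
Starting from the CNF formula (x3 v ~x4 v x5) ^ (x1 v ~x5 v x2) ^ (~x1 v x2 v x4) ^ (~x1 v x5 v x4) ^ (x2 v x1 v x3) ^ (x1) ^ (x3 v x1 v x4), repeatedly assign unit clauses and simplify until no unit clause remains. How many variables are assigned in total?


Unit propagation repeatedly assigns the literal in any unit clause, then simplifies.
Assignments in order: x1 = T.
No further unit clauses remain.
Total variables assigned = 1.

1


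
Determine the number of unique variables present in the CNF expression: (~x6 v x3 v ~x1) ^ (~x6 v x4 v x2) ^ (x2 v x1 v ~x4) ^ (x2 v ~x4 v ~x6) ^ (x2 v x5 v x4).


Identify each distinct variable in the formula.
Variables found: x1, x2, x3, x4, x5, x6.
Total distinct variables = 6.

6


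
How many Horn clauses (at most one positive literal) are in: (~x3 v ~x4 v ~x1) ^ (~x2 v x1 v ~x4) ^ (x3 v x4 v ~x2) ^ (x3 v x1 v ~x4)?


A Horn clause has at most one positive literal.
Clause 1: 0 positive lit(s) -> Horn
Clause 2: 1 positive lit(s) -> Horn
Clause 3: 2 positive lit(s) -> not Horn
Clause 4: 2 positive lit(s) -> not Horn
Total Horn clauses = 2.

2


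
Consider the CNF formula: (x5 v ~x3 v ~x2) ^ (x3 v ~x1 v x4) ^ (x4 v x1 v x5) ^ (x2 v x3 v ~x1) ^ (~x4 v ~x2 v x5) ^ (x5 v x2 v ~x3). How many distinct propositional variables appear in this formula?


Identify each distinct variable in the formula.
Variables found: x1, x2, x3, x4, x5.
Total distinct variables = 5.

5


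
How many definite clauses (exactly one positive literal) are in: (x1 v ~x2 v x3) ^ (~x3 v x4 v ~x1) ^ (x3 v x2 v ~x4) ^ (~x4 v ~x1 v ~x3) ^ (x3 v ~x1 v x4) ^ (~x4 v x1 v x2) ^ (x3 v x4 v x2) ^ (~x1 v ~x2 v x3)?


A definite clause has exactly one positive literal.
Clause 1: 2 positive -> not definite
Clause 2: 1 positive -> definite
Clause 3: 2 positive -> not definite
Clause 4: 0 positive -> not definite
Clause 5: 2 positive -> not definite
Clause 6: 2 positive -> not definite
Clause 7: 3 positive -> not definite
Clause 8: 1 positive -> definite
Definite clause count = 2.

2


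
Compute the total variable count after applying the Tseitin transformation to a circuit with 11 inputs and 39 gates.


The Tseitin transformation introduces one auxiliary variable per gate.
Total variables = inputs + gates = 11 + 39 = 50.

50


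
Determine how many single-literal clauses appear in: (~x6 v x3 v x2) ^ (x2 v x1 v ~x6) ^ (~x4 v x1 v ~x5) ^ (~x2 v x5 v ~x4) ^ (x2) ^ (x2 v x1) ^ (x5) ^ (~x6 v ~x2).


A unit clause contains exactly one literal.
Unit clauses found: (x2), (x5).
Count = 2.

2


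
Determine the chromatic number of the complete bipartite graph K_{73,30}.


K_{73,30} is bipartite by definition: the two parts are independent sets, with every edge crossing between them.
Color all vertices in one part with color 1 and all vertices in the other part with color 2.
Since the graph has at least one edge, one color does not suffice.
Chromatic number = 2.

2


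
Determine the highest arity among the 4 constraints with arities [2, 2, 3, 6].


The arities are: 2, 2, 3, 6.
Scan for the maximum value.
Maximum arity = 6.

6


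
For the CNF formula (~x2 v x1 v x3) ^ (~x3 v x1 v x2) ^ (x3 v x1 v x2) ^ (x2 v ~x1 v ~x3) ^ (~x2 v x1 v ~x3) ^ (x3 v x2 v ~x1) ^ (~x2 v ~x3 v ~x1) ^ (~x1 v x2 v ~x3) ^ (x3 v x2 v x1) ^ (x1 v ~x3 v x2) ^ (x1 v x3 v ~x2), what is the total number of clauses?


Each group enclosed in parentheses joined by ^ is one clause.
Counting the conjuncts: 11 clauses.

11


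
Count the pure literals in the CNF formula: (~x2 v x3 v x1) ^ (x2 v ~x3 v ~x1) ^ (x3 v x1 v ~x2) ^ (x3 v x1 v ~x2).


A pure literal appears in only one polarity across all clauses.
No pure literals found.
Count = 0.

0


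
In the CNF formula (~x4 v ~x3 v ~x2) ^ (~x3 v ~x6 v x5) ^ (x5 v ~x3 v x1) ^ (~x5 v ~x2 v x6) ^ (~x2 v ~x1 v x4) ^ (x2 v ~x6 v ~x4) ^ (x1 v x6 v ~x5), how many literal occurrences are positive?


Scan each clause for unnegated literals.
Clause 1: 0 positive; Clause 2: 1 positive; Clause 3: 2 positive; Clause 4: 1 positive; Clause 5: 1 positive; Clause 6: 1 positive; Clause 7: 2 positive.
Total positive literal occurrences = 8.

8


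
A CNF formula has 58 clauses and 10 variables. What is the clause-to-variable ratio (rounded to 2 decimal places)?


Clause-to-variable ratio = clauses / variables.
58 / 10 = 5.8.

5.8


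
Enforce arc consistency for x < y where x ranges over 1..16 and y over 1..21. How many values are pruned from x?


For the constraint x < y, x needs a supporting value in y's domain.
x can be at most 20 (one less than y's maximum).
Valid x values from domain: 16 out of 16.
Pruned = 16 - 16 = 0.

0


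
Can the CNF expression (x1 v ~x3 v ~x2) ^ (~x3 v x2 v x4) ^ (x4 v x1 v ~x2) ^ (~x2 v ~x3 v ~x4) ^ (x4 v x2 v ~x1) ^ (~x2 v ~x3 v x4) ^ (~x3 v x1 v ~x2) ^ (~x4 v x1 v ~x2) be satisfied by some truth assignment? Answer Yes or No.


Check all 16 possible truth assignments.
Number of satisfying assignments found: 7.
The formula is satisfiable.

Yes


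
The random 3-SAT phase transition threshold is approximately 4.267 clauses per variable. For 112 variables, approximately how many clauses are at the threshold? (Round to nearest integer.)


The 3-SAT phase transition occurs at approximately 4.267 clauses per variable.
m = 4.267 * 112 = 477.904.
Rounded to nearest integer: 478.

478


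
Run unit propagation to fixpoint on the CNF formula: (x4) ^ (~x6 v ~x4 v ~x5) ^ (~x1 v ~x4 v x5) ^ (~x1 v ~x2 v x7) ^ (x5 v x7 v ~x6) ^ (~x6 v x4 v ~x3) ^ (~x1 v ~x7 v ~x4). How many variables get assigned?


Unit propagation repeatedly assigns the literal in any unit clause, then simplifies.
Assignments in order: x4 = T.
No further unit clauses remain.
Total variables assigned = 1.

1


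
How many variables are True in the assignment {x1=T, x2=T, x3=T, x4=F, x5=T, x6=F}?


The weight is the number of variables assigned True.
True variables: x1, x2, x3, x5.
Weight = 4.

4


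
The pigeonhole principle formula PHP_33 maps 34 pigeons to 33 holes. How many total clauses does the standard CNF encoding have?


The PHP encoding has two parts:
1) At-least-one-hole clauses: 34 (one per pigeon, each with 33 literals).
2) At-most-one-pigeon-per-hole clauses: 33 holes * C(34,2) = 33 * 561 = 18513.
Total clauses = 34 + 18513 = 18547.

18547


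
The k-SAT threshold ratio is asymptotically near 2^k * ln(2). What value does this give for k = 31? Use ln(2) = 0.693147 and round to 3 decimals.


Using the asymptotic formula: threshold ~ 2^k * ln(2).
2^31 = 2147483648.
2147483648 * 0.693147 = 1488521848.16.

1488521848.16


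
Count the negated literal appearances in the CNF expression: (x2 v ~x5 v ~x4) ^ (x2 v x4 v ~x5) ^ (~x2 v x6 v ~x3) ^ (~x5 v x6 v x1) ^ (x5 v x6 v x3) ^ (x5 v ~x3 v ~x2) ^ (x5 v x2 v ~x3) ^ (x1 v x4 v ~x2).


Scan each clause for negated literals.
Clause 1: 2 negative; Clause 2: 1 negative; Clause 3: 2 negative; Clause 4: 1 negative; Clause 5: 0 negative; Clause 6: 2 negative; Clause 7: 1 negative; Clause 8: 1 negative.
Total negative literal occurrences = 10.

10


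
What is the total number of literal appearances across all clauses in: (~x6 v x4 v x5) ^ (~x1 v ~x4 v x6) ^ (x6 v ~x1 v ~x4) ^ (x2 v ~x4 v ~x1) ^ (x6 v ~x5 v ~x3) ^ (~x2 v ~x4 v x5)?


Clause lengths: 3, 3, 3, 3, 3, 3.
Sum = 3 + 3 + 3 + 3 + 3 + 3 = 18.

18


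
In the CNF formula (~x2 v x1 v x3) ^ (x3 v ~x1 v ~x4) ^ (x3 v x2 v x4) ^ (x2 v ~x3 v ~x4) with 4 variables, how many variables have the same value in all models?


Find all satisfying assignments: 8 model(s).
Check which variables have the same value in every model.
No variable is fixed across all models.
Backbone size = 0.

0


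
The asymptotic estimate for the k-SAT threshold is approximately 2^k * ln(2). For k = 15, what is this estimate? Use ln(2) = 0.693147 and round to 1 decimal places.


Using the asymptotic formula: threshold ~ 2^k * ln(2).
2^15 = 32768.
32768 * 0.693147 = 22713.0.

22713.0


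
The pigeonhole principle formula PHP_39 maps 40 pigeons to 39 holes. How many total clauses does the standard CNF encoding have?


The PHP encoding has two parts:
1) At-least-one-hole clauses: 40 (one per pigeon, each with 39 literals).
2) At-most-one-pigeon-per-hole clauses: 39 holes * C(40,2) = 39 * 780 = 30420.
Total clauses = 40 + 30420 = 30460.

30460


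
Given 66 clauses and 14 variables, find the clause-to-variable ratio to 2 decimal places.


Clause-to-variable ratio = clauses / variables.
66 / 14 = 4.71.

4.71


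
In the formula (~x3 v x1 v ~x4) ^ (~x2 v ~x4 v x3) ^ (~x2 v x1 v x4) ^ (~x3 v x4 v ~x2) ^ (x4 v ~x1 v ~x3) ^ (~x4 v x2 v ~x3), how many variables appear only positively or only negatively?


A pure literal appears in only one polarity across all clauses.
No pure literals found.
Count = 0.

0


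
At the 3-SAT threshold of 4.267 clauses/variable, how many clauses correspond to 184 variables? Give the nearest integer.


The 3-SAT phase transition occurs at approximately 4.267 clauses per variable.
m = 4.267 * 184 = 785.128.
Rounded to nearest integer: 785.

785


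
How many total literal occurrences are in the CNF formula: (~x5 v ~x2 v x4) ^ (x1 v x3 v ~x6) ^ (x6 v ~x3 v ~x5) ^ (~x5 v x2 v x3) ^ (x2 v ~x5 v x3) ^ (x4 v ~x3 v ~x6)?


Clause lengths: 3, 3, 3, 3, 3, 3.
Sum = 3 + 3 + 3 + 3 + 3 + 3 = 18.

18


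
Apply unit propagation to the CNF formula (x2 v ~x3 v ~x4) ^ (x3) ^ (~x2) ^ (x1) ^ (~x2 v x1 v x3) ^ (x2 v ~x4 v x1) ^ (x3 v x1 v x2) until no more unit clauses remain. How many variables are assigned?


Unit propagation repeatedly assigns the literal in any unit clause, then simplifies.
Assignments in order: x3 = T, x2 = F, x4 = F, x1 = T.
No further unit clauses remain.
Total variables assigned = 4.

4


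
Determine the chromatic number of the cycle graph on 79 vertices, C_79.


An odd cycle cannot be 2-colored: alternating two colors around the cycle returns to the start with a conflict.
Since 79 is odd, three colors are required (and three suffice).
Chromatic number = 3.

3


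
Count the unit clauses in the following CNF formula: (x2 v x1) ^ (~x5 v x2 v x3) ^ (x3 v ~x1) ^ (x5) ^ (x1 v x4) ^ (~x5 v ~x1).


A unit clause contains exactly one literal.
Unit clauses found: (x5).
Count = 1.

1


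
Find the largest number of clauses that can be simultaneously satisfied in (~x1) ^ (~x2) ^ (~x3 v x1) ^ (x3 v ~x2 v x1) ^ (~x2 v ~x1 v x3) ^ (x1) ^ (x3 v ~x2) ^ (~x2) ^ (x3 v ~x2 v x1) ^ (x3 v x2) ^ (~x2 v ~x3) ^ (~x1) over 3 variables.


Enumerate all 8 truth assignments.
For each, count how many of the 12 clauses are satisfied.
The formula is not fully satisfiable, so the maximum is below 12.
Maximum simultaneously satisfiable clauses = 10.

10


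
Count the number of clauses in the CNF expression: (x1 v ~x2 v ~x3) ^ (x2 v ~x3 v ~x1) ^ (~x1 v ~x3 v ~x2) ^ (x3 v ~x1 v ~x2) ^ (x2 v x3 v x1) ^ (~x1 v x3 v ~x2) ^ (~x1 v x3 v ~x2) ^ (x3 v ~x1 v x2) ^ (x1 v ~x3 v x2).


Each group enclosed in parentheses joined by ^ is one clause.
Counting the conjuncts: 9 clauses.

9


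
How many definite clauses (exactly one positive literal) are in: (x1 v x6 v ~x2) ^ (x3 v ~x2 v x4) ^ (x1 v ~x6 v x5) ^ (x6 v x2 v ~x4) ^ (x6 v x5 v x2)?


A definite clause has exactly one positive literal.
Clause 1: 2 positive -> not definite
Clause 2: 2 positive -> not definite
Clause 3: 2 positive -> not definite
Clause 4: 2 positive -> not definite
Clause 5: 3 positive -> not definite
Definite clause count = 0.

0


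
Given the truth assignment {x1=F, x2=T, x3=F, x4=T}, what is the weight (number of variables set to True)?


The weight is the number of variables assigned True.
True variables: x2, x4.
Weight = 2.

2


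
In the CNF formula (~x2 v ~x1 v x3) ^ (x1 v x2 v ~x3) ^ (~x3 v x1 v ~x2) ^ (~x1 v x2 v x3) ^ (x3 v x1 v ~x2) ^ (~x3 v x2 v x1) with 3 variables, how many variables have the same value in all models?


Find all satisfying assignments: 3 model(s).
Check which variables have the same value in every model.
No variable is fixed across all models.
Backbone size = 0.

0


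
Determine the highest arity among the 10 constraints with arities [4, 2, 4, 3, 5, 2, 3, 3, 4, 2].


The arities are: 4, 2, 4, 3, 5, 2, 3, 3, 4, 2.
Scan for the maximum value.
Maximum arity = 5.

5


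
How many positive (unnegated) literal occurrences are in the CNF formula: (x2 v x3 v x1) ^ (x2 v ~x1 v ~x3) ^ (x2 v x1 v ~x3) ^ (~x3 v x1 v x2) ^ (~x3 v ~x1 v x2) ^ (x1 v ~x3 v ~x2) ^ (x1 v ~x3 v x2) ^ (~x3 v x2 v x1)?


Scan each clause for unnegated literals.
Clause 1: 3 positive; Clause 2: 1 positive; Clause 3: 2 positive; Clause 4: 2 positive; Clause 5: 1 positive; Clause 6: 1 positive; Clause 7: 2 positive; Clause 8: 2 positive.
Total positive literal occurrences = 14.

14


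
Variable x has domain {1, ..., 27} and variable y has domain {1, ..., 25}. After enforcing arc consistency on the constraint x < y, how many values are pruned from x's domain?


For the constraint x < y, x needs a supporting value in y's domain.
x can be at most 24 (one less than y's maximum).
Valid x values from domain: 24 out of 27.
Pruned = 27 - 24 = 3.

3


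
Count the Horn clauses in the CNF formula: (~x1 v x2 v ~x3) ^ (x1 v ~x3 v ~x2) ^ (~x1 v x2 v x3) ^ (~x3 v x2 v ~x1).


A Horn clause has at most one positive literal.
Clause 1: 1 positive lit(s) -> Horn
Clause 2: 1 positive lit(s) -> Horn
Clause 3: 2 positive lit(s) -> not Horn
Clause 4: 1 positive lit(s) -> Horn
Total Horn clauses = 3.

3


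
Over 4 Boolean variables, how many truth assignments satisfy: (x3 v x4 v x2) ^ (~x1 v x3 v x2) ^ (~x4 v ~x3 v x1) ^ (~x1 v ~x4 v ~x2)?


Enumerate all 16 truth assignments over 4 variables.
Test each against every clause.
Satisfying assignments found: 9.

9


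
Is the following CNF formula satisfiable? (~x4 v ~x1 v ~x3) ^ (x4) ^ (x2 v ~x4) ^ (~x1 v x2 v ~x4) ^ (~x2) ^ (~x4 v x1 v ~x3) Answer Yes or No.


Check all 16 possible truth assignments.
Number of satisfying assignments found: 0.
The formula is unsatisfiable.

No


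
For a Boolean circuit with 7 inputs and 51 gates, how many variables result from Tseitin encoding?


The Tseitin transformation introduces one auxiliary variable per gate.
Total variables = inputs + gates = 7 + 51 = 58.

58


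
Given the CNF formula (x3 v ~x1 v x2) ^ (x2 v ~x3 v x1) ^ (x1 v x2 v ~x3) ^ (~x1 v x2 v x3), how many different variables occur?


Identify each distinct variable in the formula.
Variables found: x1, x2, x3.
Total distinct variables = 3.

3


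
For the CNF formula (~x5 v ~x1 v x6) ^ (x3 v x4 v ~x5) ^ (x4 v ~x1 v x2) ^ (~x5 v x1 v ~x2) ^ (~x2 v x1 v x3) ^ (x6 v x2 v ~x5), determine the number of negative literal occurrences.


Scan each clause for negated literals.
Clause 1: 2 negative; Clause 2: 1 negative; Clause 3: 1 negative; Clause 4: 2 negative; Clause 5: 1 negative; Clause 6: 1 negative.
Total negative literal occurrences = 8.

8
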